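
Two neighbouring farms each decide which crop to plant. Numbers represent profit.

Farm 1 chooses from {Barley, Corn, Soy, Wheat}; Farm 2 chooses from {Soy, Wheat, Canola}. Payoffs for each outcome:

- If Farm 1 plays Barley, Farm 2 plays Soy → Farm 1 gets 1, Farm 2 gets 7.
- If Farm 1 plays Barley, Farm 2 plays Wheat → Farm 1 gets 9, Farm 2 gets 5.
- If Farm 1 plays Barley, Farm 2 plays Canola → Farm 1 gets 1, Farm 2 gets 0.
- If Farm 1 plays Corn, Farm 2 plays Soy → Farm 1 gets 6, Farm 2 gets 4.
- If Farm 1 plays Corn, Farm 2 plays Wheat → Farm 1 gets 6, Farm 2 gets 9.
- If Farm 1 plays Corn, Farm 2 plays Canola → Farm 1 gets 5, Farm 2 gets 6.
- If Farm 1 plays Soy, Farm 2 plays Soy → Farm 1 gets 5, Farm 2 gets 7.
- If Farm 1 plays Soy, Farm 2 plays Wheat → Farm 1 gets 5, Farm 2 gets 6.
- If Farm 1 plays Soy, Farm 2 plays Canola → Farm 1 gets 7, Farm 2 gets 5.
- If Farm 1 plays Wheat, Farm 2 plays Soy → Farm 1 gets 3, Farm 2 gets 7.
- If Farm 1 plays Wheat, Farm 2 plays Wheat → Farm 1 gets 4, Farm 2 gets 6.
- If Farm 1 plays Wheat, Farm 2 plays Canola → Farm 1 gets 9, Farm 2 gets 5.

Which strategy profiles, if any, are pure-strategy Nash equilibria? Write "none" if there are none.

Farm 1 against Soy: payoffs 1, 6, 5, 3 → best response Corn.
Farm 1 against Wheat: payoffs 9, 6, 5, 4 → best response Barley.
Farm 1 against Canola: payoffs 1, 5, 7, 9 → best response Wheat.
Farm 2 against Barley: payoffs 7, 5, 0 → best response Soy.
Farm 2 against Corn: payoffs 4, 9, 6 → best response Wheat.
Farm 2 against Soy: payoffs 7, 6, 5 → best response Soy.
Farm 2 against Wheat: payoffs 7, 6, 5 → best response Soy.
No profile is a mutual best response for all players.

This game has no pure Nash equilibrium.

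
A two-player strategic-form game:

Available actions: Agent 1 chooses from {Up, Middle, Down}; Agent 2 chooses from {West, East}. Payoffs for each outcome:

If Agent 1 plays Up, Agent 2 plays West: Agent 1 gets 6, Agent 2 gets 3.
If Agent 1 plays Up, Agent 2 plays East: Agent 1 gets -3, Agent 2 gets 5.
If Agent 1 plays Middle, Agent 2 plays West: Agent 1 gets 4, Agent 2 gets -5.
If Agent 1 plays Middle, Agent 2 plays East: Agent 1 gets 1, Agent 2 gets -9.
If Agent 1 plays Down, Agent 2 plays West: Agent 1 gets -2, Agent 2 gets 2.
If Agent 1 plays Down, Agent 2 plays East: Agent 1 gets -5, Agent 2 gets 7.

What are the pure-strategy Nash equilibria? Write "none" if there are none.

(Up, West): Agent 2 can switch to East (3 → 5). Not NE.
(Up, East): Agent 1 can switch to Middle (-3 → 1). Not NE.
(Middle, West): Agent 1 can switch to Up (4 → 6). Not NE.
(Middle, East): Agent 2 can switch to West (-9 → -5). Not NE.
(Down, West): Agent 1 can switch to Up (-2 → 6). Not NE.
(Down, East): Agent 1 can switch to Up (-5 → -3). Not NE.

This game has no pure Nash equilibrium.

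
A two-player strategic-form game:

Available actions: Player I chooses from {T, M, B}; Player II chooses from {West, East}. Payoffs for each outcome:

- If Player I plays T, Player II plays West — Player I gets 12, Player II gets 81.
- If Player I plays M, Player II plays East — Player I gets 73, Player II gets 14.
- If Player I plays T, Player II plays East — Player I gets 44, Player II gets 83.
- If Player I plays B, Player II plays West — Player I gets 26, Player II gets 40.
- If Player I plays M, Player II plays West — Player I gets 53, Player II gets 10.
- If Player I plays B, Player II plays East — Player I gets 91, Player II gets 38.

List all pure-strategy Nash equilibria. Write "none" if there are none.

(T, West): Player I can switch to M (12 → 53). Not NE.
(T, East): Player I can switch to M (44 → 73). Not NE.
(M, West): Player II can switch to East (10 → 14). Not NE.
(M, East): Player I can switch to B (73 → 91). Not NE.
(B, West): Player I can switch to M (26 → 53). Not NE.
(B, East): Player II can switch to West (38 → 40). Not NE.

No pure-strategy Nash equilibrium.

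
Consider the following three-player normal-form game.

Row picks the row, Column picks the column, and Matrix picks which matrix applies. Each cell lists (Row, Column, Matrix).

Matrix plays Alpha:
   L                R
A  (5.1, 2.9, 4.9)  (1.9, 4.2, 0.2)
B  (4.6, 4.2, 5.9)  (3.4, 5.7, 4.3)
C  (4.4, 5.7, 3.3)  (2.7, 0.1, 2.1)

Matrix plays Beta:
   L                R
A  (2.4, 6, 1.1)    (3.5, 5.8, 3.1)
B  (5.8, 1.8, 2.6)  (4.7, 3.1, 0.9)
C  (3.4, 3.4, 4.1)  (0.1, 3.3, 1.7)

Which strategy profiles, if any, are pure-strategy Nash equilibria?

(B, R, Alpha)

(A, L, Alpha): Column can switch to R (2.9 → 4.2). Not NE.
(A, L, Beta): Row can switch to B (2.4 → 5.8). Not NE.
(A, R, Alpha): Row can switch to B (1.9 → 3.4). Not NE.
(A, R, Beta): Row can switch to B (3.5 → 4.7). Not NE.
(B, L, Alpha): Row can switch to A (4.6 → 5.1). Not NE.
(B, L, Beta): Column can switch to R (1.8 → 3.1). Not NE.
(B, R, Alpha): Row gets 3.4, best alternative 2.7; Column gets 5.7, best alternative 4.2; Matrix gets 4.3, best alternative 0.9. No profitable deviation — NE.
(B, R, Beta): Matrix can switch to Alpha (0.9 → 4.3). Not NE.
(C, L, Alpha): Row can switch to A (4.4 → 5.1). Not NE.
(C, L, Beta): Row can switch to B (3.4 → 5.8). Not NE.
(C, R, Alpha): Row can switch to B (2.7 → 3.4). Not NE.
(The remaining 1 profile has a profitable deviation by the same check.)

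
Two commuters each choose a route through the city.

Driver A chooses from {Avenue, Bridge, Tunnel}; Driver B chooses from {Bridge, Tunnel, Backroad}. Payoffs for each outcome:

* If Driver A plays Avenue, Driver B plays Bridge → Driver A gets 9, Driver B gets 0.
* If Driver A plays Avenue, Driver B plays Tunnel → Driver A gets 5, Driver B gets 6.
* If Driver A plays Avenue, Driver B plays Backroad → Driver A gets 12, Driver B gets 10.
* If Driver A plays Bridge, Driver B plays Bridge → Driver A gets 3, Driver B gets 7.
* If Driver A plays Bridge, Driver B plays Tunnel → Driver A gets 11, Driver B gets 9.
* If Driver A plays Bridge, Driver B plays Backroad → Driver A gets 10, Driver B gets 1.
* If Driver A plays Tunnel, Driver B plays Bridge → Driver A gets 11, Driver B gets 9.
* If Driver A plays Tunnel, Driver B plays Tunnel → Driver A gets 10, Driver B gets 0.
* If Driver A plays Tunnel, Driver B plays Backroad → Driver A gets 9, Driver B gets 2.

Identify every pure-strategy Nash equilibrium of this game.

For each strategy profile, look for a profitable unilateral deviation.
(Avenue, Bridge): Driver A can switch to Tunnel (9 → 11). Not NE.
(Avenue, Tunnel): Driver A can switch to Bridge (5 → 11). Not NE.
(Avenue, Backroad): Driver A gets 12, best alternative 10; Driver B gets 10, best alternative 6. No profitable deviation — NE.
(Bridge, Bridge): Driver A can switch to Avenue (3 → 9). Not NE.
(Bridge, Tunnel): Driver A gets 11, best alternative 10; Driver B gets 9, best alternative 7. No profitable deviation — NE.
(Bridge, Backroad): Driver A can switch to Avenue (10 → 12). Not NE.
(Tunnel, Bridge): Driver A gets 11, best alternative 9; Driver B gets 9, best alternative 2. No profitable deviation — NE.
(Tunnel, Tunnel): Driver A can switch to Bridge (10 → 11). Not NE.
(Tunnel, Backroad): Driver A can switch to Avenue (9 → 12). Not NE.

The pure Nash equilibria are (Avenue, Backroad) and (Bridge, Tunnel) and (Tunnel, Bridge).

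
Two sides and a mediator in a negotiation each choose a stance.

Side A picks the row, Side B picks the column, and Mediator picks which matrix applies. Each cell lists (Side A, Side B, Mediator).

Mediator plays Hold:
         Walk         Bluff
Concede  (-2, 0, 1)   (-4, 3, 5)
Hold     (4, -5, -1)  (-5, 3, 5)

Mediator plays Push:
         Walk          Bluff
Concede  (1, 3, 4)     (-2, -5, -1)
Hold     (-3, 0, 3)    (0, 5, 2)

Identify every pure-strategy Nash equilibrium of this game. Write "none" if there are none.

(Concede, Walk, Push); (Concede, Bluff, Hold)

Side A against (Walk, Hold): payoffs -2, 4 → best response Hold.
Side A against (Walk, Push): payoffs 1, -3 → best response Concede.
Side A against (Bluff, Hold): payoffs -4, -5 → best response Concede.
Side A against (Bluff, Push): payoffs -2, 0 → best response Hold.
Side B against (Concede, Hold): payoffs 0, 3 → best response Bluff.
Side B against (Concede, Push): payoffs 3, -5 → best response Walk.
Side B against (Hold, Hold): payoffs -5, 3 → best response Bluff.
Side B against (Hold, Push): payoffs 0, 5 → best response Bluff.
Mediator against (Concede, Walk): payoffs 1, 4 → best response Push.
Mediator against (Concede, Bluff): payoffs 5, -1 → best response Hold.
Mediator against (Hold, Walk): payoffs -1, 3 → best response Push.
Mediator against (Hold, Bluff): payoffs 5, 2 → best response Hold.
Mutual best responses: (Concede, Walk, Push); (Concede, Bluff, Hold).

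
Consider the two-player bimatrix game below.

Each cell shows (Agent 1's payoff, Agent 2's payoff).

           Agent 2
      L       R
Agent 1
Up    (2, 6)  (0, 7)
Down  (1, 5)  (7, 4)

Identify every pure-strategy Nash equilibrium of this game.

none

For each strategy profile, look for a profitable unilateral deviation.
(Up, L): Agent 2 can switch to R (6 → 7). Not NE.
(Up, R): Agent 1 can switch to Down (0 → 7). Not NE.
(Down, L): Agent 1 can switch to Up (1 → 2). Not NE.
(Down, R): Agent 2 can switch to L (4 → 5). Not NE.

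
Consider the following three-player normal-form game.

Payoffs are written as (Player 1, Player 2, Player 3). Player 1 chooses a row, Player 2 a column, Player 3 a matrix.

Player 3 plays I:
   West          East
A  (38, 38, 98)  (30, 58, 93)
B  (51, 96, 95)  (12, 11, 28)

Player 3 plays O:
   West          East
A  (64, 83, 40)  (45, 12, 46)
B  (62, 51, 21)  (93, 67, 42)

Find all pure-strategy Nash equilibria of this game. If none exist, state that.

(A, East, I) and (B, West, I) and (B, East, O)

Player 1 against (West, I): payoffs 38, 51 → best response B.
Player 1 against (West, O): payoffs 64, 62 → best response A.
Player 1 against (East, I): payoffs 30, 12 → best response A.
Player 1 against (East, O): payoffs 45, 93 → best response B.
Player 2 against (A, I): payoffs 38, 58 → best response East.
Player 2 against (A, O): payoffs 83, 12 → best response West.
Player 2 against (B, I): payoffs 96, 11 → best response West.
Player 2 against (B, O): payoffs 51, 67 → best response East.
Player 3 against (A, West): payoffs 98, 40 → best response I.
Player 3 against (A, East): payoffs 93, 46 → best response I.
Player 3 against (B, West): payoffs 95, 21 → best response I.
Player 3 against (B, East): payoffs 28, 42 → best response O.
Mutual best responses: (A, East, I); (B, West, I); (B, East, O).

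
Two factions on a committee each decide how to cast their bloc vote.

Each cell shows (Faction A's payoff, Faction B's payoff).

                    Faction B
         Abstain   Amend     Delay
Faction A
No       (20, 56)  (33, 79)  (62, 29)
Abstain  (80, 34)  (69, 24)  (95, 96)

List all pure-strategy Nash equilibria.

The unique pure-strategy Nash equilibrium is (Abstain, Delay).

Faction A against Abstain: payoffs 20, 80 → best response Abstain.
Faction A against Amend: payoffs 33, 69 → best response Abstain.
Faction A against Delay: payoffs 62, 95 → best response Abstain.
Faction B against No: payoffs 56, 79, 29 → best response Amend.
Faction B against Abstain: payoffs 34, 24, 96 → best response Delay.
Mutual best responses: (Abstain, Delay).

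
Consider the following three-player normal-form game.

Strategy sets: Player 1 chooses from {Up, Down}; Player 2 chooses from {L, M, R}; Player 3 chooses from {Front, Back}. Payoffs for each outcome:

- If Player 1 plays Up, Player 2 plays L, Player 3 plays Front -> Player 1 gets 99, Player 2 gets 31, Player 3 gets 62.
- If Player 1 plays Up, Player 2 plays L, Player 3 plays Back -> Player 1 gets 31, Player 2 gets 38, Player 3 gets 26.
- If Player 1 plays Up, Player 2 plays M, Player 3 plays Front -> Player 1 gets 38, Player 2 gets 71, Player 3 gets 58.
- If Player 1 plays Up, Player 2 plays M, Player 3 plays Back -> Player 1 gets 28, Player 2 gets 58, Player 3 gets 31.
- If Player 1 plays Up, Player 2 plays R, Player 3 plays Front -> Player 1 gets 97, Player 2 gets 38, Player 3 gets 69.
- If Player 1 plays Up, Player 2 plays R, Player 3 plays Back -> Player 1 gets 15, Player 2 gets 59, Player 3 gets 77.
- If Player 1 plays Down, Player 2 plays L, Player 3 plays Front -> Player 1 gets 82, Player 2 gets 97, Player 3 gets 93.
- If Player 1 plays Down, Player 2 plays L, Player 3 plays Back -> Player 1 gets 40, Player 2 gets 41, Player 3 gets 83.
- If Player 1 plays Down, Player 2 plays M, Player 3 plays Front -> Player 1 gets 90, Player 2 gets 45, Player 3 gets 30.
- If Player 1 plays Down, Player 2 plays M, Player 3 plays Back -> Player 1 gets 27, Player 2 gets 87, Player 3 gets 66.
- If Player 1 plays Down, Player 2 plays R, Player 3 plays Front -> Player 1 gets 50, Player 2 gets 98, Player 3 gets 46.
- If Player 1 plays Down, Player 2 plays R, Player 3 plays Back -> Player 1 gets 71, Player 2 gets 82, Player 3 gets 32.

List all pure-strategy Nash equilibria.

Player 1 against (L, Front): payoffs 99, 82 → best response Up.
Player 1 against (L, Back): payoffs 31, 40 → best response Down.
Player 1 against (M, Front): payoffs 38, 90 → best response Down.
Player 1 against (M, Back): payoffs 28, 27 → best response Up.
Player 1 against (R, Front): payoffs 97, 50 → best response Up.
Player 1 against (R, Back): payoffs 15, 71 → best response Down.
Player 2 against (Up, Front): payoffs 31, 71, 38 → best response M.
Player 2 against (Up, Back): payoffs 38, 58, 59 → best response R.
Player 2 against (Down, Front): payoffs 97, 45, 98 → best response R.
Player 2 against (Down, Back): payoffs 41, 87, 82 → best response M.
Player 3 against (Up, L): payoffs 62, 26 → best response Front.
Player 3 against (Up, M): payoffs 58, 31 → best response Front.
Player 3 against (Up, R): payoffs 69, 77 → best response Back.
Player 3 against (Down, L): payoffs 93, 83 → best response Front.
Player 3 against (Down, M): payoffs 30, 66 → best response Back.
Player 3 against (Down, R): payoffs 46, 32 → best response Front.
No profile is a mutual best response for all players.

There is no pure-strategy Nash equilibrium.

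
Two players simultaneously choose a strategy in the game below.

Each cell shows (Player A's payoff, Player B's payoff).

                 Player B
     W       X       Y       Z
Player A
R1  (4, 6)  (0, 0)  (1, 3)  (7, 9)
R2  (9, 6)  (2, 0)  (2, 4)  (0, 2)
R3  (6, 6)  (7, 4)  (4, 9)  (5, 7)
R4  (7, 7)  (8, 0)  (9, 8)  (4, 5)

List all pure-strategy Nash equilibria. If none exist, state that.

(R1, W): Player A can switch to R2 (4 → 9). Not NE.
(R1, X): Player A can switch to R2 (0 → 2). Not NE.
(R1, Y): Player A can switch to R2 (1 → 2). Not NE.
(R1, Z): Player A gets 7, best alternative 5; Player B gets 9, best alternative 6. No profitable deviation — NE.
(R2, W): Player A gets 9, best alternative 7; Player B gets 6, best alternative 4. No profitable deviation — NE.
(R2, X): Player A can switch to R3 (2 → 7). Not NE.
(R2, Y): Player A can switch to R3 (2 → 4). Not NE.
(R2, Z): Player A can switch to R1 (0 → 7). Not NE.
(R3, W): Player A can switch to R2 (6 → 9). Not NE.
(R3, X): Player A can switch to R4 (7 → 8). Not NE.
(R3, Y): Player A can switch to R4 (4 → 9). Not NE.
(R3, Z): Player A can switch to R1 (5 → 7). Not NE.
(R4, W): Player A can switch to R2 (7 → 9). Not NE.
(R4, X): Player B can switch to W (0 → 7). Not NE.
(R4, Y): Player A gets 9, best alternative 4; Player B gets 8, best alternative 7. No profitable deviation — NE.
(The remaining 1 profile has a profitable deviation by the same check.)

Pure-strategy Nash equilibria: (R1, Z), (R2, W), (R4, Y)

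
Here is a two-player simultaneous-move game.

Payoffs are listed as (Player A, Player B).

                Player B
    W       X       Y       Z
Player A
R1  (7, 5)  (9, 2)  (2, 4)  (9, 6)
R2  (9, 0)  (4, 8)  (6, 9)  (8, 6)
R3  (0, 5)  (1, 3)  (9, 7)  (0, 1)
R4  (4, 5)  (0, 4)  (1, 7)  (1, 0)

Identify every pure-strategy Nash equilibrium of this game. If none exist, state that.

The pure Nash equilibria are (R1, Z), (R3, Y).

Mark each player's best response to every combination of opponents' strategies; a profile where every player is best-responding is a pure Nash equilibrium.
Player A against W: payoffs 7, 9, 0, 4 → best response R2.
Player A against X: payoffs 9, 4, 1, 0 → best response R1.
Player A against Y: payoffs 2, 6, 9, 1 → best response R3.
Player A against Z: payoffs 9, 8, 0, 1 → best response R1.
Player B against R1: payoffs 5, 2, 4, 6 → best response Z.
Player B against R2: payoffs 0, 8, 9, 6 → best response Y.
Player B against R3: payoffs 5, 3, 7, 1 → best response Y.
Player B against R4: payoffs 5, 4, 7, 0 → best response Y.
Mutual best responses: (R1, Z); (R3, Y).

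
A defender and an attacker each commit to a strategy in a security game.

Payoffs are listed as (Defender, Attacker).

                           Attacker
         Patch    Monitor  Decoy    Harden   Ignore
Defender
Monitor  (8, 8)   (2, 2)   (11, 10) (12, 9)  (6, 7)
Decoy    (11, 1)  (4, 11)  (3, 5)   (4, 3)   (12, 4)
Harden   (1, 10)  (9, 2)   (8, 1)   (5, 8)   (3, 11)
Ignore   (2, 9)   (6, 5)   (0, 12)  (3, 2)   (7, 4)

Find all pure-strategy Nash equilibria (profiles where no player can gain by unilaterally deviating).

Defender against Patch: payoffs 8, 11, 1, 2 → best response Decoy.
Defender against Monitor: payoffs 2, 4, 9, 6 → best response Harden.
Defender against Decoy: payoffs 11, 3, 8, 0 → best response Monitor.
Defender against Harden: payoffs 12, 4, 5, 3 → best response Monitor.
Defender against Ignore: payoffs 6, 12, 3, 7 → best response Decoy.
Attacker against Monitor: payoffs 8, 2, 10, 9, 7 → best response Decoy.
Attacker against Decoy: payoffs 1, 11, 5, 3, 4 → best response Monitor.
Attacker against Harden: payoffs 10, 2, 1, 8, 11 → best response Ignore.
Attacker against Ignore: payoffs 9, 5, 12, 2, 4 → best response Decoy.
Mutual best responses: (Monitor, Decoy).

Pure NE: (Monitor, Decoy)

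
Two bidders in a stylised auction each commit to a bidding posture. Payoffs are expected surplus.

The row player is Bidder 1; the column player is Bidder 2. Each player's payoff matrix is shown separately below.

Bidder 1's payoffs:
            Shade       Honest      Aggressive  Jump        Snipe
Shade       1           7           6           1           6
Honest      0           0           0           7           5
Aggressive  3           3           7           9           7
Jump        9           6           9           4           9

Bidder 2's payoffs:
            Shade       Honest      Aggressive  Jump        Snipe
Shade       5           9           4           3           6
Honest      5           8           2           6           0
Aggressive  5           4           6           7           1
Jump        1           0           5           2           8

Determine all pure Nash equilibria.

(Shade, Shade): Bidder 1 can switch to Aggressive (1 → 3). Not NE.
(Shade, Honest): Bidder 1 gets 7, best alternative 6; Bidder 2 gets 9, best alternative 6. No profitable deviation — NE.
(Shade, Aggressive): Bidder 1 can switch to Aggressive (6 → 7). Not NE.
(Shade, Jump): Bidder 1 can switch to Honest (1 → 7). Not NE.
(Shade, Snipe): Bidder 1 can switch to Aggressive (6 → 7). Not NE.
(Honest, Shade): Bidder 1 can switch to Shade (0 → 1). Not NE.
(Honest, Honest): Bidder 1 can switch to Shade (0 → 7). Not NE.
(Honest, Aggressive): Bidder 1 can switch to Shade (0 → 6). Not NE.
(Honest, Jump): Bidder 1 can switch to Aggressive (7 → 9). Not NE.
(Aggressive, Jump): Bidder 1 gets 9, best alternative 7; Bidder 2 gets 7, best alternative 6. No profitable deviation — NE.
(Jump, Snipe): Bidder 1 gets 9, best alternative 7; Bidder 2 gets 8, best alternative 5. No profitable deviation — NE.
(The remaining 9 profiles each have a profitable deviation by the same check.)

The pure Nash equilibria are (Shade, Honest) and (Aggressive, Jump) and (Jump, Snipe).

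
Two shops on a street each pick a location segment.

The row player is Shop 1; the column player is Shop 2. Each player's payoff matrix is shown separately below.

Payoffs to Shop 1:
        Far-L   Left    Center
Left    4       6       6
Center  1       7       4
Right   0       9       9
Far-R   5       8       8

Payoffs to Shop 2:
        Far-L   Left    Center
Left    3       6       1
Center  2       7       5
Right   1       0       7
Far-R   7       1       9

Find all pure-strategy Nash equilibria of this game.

The unique pure-strategy Nash equilibrium is (Right, Center).

(Left, Far-L): Shop 1 can switch to Far-R (4 → 5). Not NE.
(Left, Left): Shop 1 can switch to Center (6 → 7). Not NE.
(Left, Center): Shop 1 can switch to Right (6 → 9). Not NE.
(Center, Far-L): Shop 1 can switch to Left (1 → 4). Not NE.
(Center, Left): Shop 1 can switch to Right (7 → 9). Not NE.
(Center, Center): Shop 1 can switch to Left (4 → 6). Not NE.
(Right, Center): Shop 1 gets 9, best alternative 8; Shop 2 gets 7, best alternative 1. No profitable deviation — NE.
(The remaining 5 profiles each have a profitable deviation by the same check.)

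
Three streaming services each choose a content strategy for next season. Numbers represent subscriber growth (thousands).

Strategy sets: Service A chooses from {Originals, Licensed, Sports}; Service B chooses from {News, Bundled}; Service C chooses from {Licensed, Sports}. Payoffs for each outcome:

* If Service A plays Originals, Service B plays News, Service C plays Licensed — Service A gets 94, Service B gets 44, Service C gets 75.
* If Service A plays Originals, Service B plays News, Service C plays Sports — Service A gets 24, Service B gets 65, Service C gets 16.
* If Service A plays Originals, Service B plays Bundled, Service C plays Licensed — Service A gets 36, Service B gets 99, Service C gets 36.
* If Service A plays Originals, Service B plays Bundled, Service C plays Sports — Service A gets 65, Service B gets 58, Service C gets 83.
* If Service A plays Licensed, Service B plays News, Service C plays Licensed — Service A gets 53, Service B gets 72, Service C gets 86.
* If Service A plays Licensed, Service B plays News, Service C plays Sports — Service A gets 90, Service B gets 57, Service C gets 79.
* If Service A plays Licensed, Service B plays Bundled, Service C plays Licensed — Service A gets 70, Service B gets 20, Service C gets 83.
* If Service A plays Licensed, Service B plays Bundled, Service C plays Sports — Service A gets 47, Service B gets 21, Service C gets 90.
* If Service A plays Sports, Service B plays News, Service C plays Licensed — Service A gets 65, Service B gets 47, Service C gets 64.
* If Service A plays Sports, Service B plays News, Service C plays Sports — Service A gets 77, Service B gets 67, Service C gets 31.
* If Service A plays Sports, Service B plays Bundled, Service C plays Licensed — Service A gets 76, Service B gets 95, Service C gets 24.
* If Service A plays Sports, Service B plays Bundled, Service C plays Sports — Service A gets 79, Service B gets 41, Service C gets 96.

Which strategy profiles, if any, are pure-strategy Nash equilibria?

No pure-strategy Nash equilibrium.

Service A against (News, Licensed): payoffs 94, 53, 65 → best response Originals.
Service A against (News, Sports): payoffs 24, 90, 77 → best response Licensed.
Service A against (Bundled, Licensed): payoffs 36, 70, 76 → best response Sports.
Service A against (Bundled, Sports): payoffs 65, 47, 79 → best response Sports.
Service B against (Originals, Licensed): payoffs 44, 99 → best response Bundled.
Service B against (Originals, Sports): payoffs 65, 58 → best response News.
Service B against (Licensed, Licensed): payoffs 72, 20 → best response News.
Service B against (Licensed, Sports): payoffs 57, 21 → best response News.
Service B against (Sports, Licensed): payoffs 47, 95 → best response Bundled.
Service B against (Sports, Sports): payoffs 67, 41 → best response News.
Service C against (Originals, News): payoffs 75, 16 → best response Licensed.
Service C against (Originals, Bundled): payoffs 36, 83 → best response Sports.
Service C against (Licensed, News): payoffs 86, 79 → best response Licensed.
Service C against (Licensed, Bundled): payoffs 83, 90 → best response Sports.
Service C against (Sports, News): payoffs 64, 31 → best response Licensed.
Service C against (Sports, Bundled): payoffs 24, 96 → best response Sports.
No profile is a mutual best response for all players.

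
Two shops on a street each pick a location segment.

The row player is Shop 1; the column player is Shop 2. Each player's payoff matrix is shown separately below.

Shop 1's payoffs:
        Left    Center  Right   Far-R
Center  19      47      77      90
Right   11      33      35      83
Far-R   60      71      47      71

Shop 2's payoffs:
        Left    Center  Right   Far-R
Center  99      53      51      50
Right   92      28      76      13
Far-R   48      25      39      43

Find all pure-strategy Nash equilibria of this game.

(Far-R, Left)

(Center, Left): Shop 1 can switch to Far-R (19 → 60). Not NE.
(Center, Center): Shop 1 can switch to Far-R (47 → 71). Not NE.
(Center, Right): Shop 2 can switch to Left (51 → 99). Not NE.
(Center, Far-R): Shop 2 can switch to Left (50 → 99). Not NE.
(Right, Left): Shop 1 can switch to Center (11 → 19). Not NE.
(Right, Center): Shop 1 can switch to Center (33 → 47). Not NE.
(Far-R, Left): Shop 1 gets 60, best alternative 19; Shop 2 gets 48, best alternative 43. No profitable deviation — NE.
(The remaining 5 profiles each have a profitable deviation by the same check.)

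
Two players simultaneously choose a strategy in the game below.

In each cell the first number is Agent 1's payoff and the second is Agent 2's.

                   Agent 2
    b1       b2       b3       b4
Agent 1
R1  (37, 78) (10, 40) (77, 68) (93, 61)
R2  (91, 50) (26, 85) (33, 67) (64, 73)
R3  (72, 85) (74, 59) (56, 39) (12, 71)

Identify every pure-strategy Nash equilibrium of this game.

Mark each player's best response to every combination of opponents' strategies; a profile where every player is best-responding is a pure Nash equilibrium.
Agent 1 against b1: payoffs 37, 91, 72 → best response R2.
Agent 1 against b2: payoffs 10, 26, 74 → best response R3.
Agent 1 against b3: payoffs 77, 33, 56 → best response R1.
Agent 1 against b4: payoffs 93, 64, 12 → best response R1.
Agent 2 against R1: payoffs 78, 40, 68, 61 → best response b1.
Agent 2 against R2: payoffs 50, 85, 67, 73 → best response b2.
Agent 2 against R3: payoffs 85, 59, 39, 71 → best response b1.
No profile is a mutual best response for all players.

none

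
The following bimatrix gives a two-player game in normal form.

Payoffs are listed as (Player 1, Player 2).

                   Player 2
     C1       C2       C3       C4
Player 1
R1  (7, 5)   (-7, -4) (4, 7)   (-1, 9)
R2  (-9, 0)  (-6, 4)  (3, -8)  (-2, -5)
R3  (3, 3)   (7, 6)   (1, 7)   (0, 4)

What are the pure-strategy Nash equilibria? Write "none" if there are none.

This game has no pure Nash equilibrium.

(R1, C1): Player 2 can switch to C3 (5 → 7). Not NE.
(R1, C2): Player 1 can switch to R2 (-7 → -6). Not NE.
(R1, C3): Player 2 can switch to C4 (7 → 9). Not NE.
(R1, C4): Player 1 can switch to R3 (-1 → 0). Not NE.
(R2, C1): Player 1 can switch to R1 (-9 → 7). Not NE.
(R2, C2): Player 1 can switch to R3 (-6 → 7). Not NE.
(The remaining 6 profiles each have a profitable deviation by the same check.)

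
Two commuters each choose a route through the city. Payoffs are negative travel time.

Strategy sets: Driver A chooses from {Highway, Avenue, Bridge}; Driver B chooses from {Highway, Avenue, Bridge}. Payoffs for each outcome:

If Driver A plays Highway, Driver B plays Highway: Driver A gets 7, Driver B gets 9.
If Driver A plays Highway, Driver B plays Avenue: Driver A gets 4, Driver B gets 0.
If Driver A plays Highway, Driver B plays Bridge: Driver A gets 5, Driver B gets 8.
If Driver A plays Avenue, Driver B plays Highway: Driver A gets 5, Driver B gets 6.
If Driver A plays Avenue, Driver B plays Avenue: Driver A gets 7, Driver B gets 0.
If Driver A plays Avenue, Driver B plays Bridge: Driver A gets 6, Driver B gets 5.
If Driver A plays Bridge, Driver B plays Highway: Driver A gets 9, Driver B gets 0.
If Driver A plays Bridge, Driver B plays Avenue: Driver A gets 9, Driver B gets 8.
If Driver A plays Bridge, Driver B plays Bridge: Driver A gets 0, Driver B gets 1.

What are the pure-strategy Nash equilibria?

(Highway, Highway): Driver A can switch to Bridge (7 → 9). Not NE.
(Highway, Avenue): Driver A can switch to Avenue (4 → 7). Not NE.
(Highway, Bridge): Driver A can switch to Avenue (5 → 6). Not NE.
(Avenue, Highway): Driver A can switch to Highway (5 → 7). Not NE.
(Avenue, Avenue): Driver A can switch to Bridge (7 → 9). Not NE.
(Avenue, Bridge): Driver B can switch to Highway (5 → 6). Not NE.
(Bridge, Highway): Driver B can switch to Avenue (0 → 8). Not NE.
(Bridge, Avenue): Driver A gets 9, best alternative 7; Driver B gets 8, best alternative 1. No profitable deviation — NE.
(Bridge, Bridge): Driver A can switch to Highway (0 → 5). Not NE.

(Bridge, Avenue)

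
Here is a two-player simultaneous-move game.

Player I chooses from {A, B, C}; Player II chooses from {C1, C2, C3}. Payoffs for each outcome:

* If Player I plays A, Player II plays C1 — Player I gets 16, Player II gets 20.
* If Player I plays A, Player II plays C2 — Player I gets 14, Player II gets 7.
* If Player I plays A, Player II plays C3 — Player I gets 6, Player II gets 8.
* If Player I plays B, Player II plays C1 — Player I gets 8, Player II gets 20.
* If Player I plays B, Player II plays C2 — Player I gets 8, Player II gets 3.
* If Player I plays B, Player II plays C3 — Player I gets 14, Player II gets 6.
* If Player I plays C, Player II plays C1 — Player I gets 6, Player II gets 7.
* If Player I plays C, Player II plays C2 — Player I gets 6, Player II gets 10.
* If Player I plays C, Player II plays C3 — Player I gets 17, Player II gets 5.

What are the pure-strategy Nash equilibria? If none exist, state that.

Player I against C1: payoffs 16, 8, 6 → best response A.
Player I against C2: payoffs 14, 8, 6 → best response A.
Player I against C3: payoffs 6, 14, 17 → best response C.
Player II against A: payoffs 20, 7, 8 → best response C1.
Player II against B: payoffs 20, 3, 6 → best response C1.
Player II against C: payoffs 7, 10, 5 → best response C2.
Mutual best responses: (A, C1).

(A, C1)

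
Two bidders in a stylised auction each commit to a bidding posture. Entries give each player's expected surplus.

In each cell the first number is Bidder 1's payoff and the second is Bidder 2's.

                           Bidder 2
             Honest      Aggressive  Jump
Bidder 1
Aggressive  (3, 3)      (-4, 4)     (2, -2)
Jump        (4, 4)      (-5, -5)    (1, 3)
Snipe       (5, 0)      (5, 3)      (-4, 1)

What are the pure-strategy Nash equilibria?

For each strategy profile, look for a profitable unilateral deviation.
(Aggressive, Honest): Bidder 1 can switch to Jump (3 → 4). Not NE.
(Aggressive, Aggressive): Bidder 1 can switch to Snipe (-4 → 5). Not NE.
(Aggressive, Jump): Bidder 2 can switch to Honest (-2 → 3). Not NE.
(Jump, Honest): Bidder 1 can switch to Snipe (4 → 5). Not NE.
(Jump, Aggressive): Bidder 1 can switch to Aggressive (-5 → -4). Not NE.
(Jump, Jump): Bidder 1 can switch to Aggressive (1 → 2). Not NE.
(Snipe, Honest): Bidder 2 can switch to Aggressive (0 → 3). Not NE.
(Snipe, Aggressive): Bidder 1 gets 5, best alternative -4; Bidder 2 gets 3, best alternative 1. No profitable deviation — NE.
(Snipe, Jump): Bidder 1 can switch to Aggressive (-4 → 2). Not NE.

Pure NE: (Snipe, Aggressive)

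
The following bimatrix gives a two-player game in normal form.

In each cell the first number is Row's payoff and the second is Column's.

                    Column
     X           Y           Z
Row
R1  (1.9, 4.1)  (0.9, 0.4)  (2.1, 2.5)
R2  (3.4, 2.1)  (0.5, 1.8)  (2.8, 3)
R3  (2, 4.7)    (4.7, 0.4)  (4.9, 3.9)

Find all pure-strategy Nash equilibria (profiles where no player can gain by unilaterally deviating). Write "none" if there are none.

There is no pure-strategy Nash equilibrium.

(R1, X): Row can switch to R2 (1.9 → 3.4). Not NE.
(R1, Y): Row can switch to R3 (0.9 → 4.7). Not NE.
(R1, Z): Row can switch to R2 (2.1 → 2.8). Not NE.
(R2, X): Column can switch to Z (2.1 → 3). Not NE.
(R2, Y): Row can switch to R1 (0.5 → 0.9). Not NE.
(R2, Z): Row can switch to R3 (2.8 → 4.9). Not NE.
(R3, X): Row can switch to R2 (2 → 3.4). Not NE.
(R3, Y): Column can switch to X (0.4 → 4.7). Not NE.
(The remaining 1 profile has a profitable deviation by the same check.)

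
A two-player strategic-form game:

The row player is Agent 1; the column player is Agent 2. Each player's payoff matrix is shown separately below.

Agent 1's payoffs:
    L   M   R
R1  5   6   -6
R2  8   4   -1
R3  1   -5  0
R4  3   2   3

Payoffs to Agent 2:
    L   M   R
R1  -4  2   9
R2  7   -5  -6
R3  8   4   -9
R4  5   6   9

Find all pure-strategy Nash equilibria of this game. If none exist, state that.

(R1, L): Agent 1 can switch to R2 (5 → 8). Not NE.
(R1, M): Agent 2 can switch to R (2 → 9). Not NE.
(R1, R): Agent 1 can switch to R2 (-6 → -1). Not NE.
(R2, L): Agent 1 gets 8, best alternative 5; Agent 2 gets 7, best alternative -5. No profitable deviation — NE.
(R2, M): Agent 1 can switch to R1 (4 → 6). Not NE.
(R2, R): Agent 1 can switch to R3 (-1 → 0). Not NE.
(R3, L): Agent 1 can switch to R1 (1 → 5). Not NE.
(R3, M): Agent 1 can switch to R1 (-5 → 6). Not NE.
(R3, R): Agent 1 can switch to R4 (0 → 3). Not NE.
(R4, L): Agent 1 can switch to R1 (3 → 5). Not NE.
(R4, M): Agent 1 can switch to R1 (2 → 6). Not NE.
(R4, R): Agent 1 gets 3, best alternative 0; Agent 2 gets 9, best alternative 6. No profitable deviation — NE.

(R2, L), (R4, R)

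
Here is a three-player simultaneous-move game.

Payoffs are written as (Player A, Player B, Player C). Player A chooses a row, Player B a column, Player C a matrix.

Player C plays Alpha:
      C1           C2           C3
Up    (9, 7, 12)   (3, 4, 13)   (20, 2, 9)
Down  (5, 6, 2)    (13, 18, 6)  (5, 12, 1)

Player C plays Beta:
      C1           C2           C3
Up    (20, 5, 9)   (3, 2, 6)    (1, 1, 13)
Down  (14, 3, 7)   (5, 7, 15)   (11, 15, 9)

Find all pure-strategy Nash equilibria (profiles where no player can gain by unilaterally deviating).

Check each profile: it is a Nash equilibrium iff no player can strictly gain by switching unilaterally.
(Up, C1, Alpha): Player A gets 9, best alternative 5; Player B gets 7, best alternative 4; Player C gets 12, best alternative 9. No profitable deviation — NE.
(Up, C1, Beta): Player C can switch to Alpha (9 → 12). Not NE.
(Up, C2, Alpha): Player A can switch to Down (3 → 13). Not NE.
(Up, C2, Beta): Player A can switch to Down (3 → 5). Not NE.
(Up, C3, Alpha): Player B can switch to C1 (2 → 7). Not NE.
(Up, C3, Beta): Player A can switch to Down (1 → 11). Not NE.
(Down, C1, Alpha): Player A can switch to Up (5 → 9). Not NE.
(Down, C1, Beta): Player A can switch to Up (14 → 20). Not NE.
(Down, C2, Alpha): Player C can switch to Beta (6 → 15). Not NE.
(Down, C3, Beta): Player A gets 11, best alternative 1; Player B gets 15, best alternative 7; Player C gets 9, best alternative 1. No profitable deviation — NE.
(The remaining 2 profiles each have a profitable deviation by the same check.)

The pure Nash equilibria are (Up, C1, Alpha), (Down, C3, Beta).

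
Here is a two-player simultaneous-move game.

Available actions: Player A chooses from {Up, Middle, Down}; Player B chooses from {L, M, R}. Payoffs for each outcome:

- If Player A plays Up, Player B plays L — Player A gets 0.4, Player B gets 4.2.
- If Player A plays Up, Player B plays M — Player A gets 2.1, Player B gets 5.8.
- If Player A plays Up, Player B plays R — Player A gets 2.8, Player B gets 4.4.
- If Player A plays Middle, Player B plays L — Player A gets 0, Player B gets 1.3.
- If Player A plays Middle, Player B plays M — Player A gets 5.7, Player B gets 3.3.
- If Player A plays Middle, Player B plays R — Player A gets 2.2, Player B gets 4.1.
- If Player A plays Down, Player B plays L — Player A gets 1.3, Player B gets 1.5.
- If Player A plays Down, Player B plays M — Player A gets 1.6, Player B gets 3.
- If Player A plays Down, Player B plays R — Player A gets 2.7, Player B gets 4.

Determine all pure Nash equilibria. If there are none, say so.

none

(Up, L): Player A can switch to Down (0.4 → 1.3). Not NE.
(Up, M): Player A can switch to Middle (2.1 → 5.7). Not NE.
(Up, R): Player B can switch to M (4.4 → 5.8). Not NE.
(Middle, L): Player A can switch to Up (0 → 0.4). Not NE.
(Middle, M): Player B can switch to R (3.3 → 4.1). Not NE.
(Middle, R): Player A can switch to Up (2.2 → 2.8). Not NE.
(Down, L): Player B can switch to M (1.5 → 3). Not NE.
(Down, M): Player A can switch to Up (1.6 → 2.1). Not NE.
(The remaining 1 profile has a profitable deviation by the same check.)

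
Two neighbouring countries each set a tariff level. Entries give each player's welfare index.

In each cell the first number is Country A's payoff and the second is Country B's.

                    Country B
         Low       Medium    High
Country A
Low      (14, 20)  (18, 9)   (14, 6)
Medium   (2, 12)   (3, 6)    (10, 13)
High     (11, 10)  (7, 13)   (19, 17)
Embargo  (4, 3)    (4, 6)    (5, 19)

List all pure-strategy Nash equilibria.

The pure Nash equilibria are (Low, Low) and (High, High).

(Low, Low): Country A gets 14, best alternative 11; Country B gets 20, best alternative 9. No profitable deviation — NE.
(Low, Medium): Country B can switch to Low (9 → 20). Not NE.
(Low, High): Country A can switch to High (14 → 19). Not NE.
(Medium, Low): Country A can switch to Low (2 → 14). Not NE.
(Medium, Medium): Country A can switch to Low (3 → 18). Not NE.
(Medium, High): Country A can switch to Low (10 → 14). Not NE.
(High, Low): Country A can switch to Low (11 → 14). Not NE.
(High, Medium): Country A can switch to Low (7 → 18). Not NE.
(High, High): Country A gets 19, best alternative 14; Country B gets 17, best alternative 13. No profitable deviation — NE.
(Embargo, Low): Country A can switch to Low (4 → 14). Not NE.
(The remaining 2 profiles each have a profitable deviation by the same check.)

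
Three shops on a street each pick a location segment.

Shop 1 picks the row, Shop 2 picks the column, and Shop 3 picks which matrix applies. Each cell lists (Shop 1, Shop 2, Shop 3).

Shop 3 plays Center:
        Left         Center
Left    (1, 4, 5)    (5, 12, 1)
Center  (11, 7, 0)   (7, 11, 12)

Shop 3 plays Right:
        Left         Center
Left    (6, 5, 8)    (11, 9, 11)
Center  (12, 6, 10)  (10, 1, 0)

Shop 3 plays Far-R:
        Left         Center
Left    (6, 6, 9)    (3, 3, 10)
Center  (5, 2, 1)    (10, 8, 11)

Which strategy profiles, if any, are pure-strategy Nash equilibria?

Shop 1 against (Left, Center): payoffs 1, 11 → best response Center.
Shop 1 against (Left, Right): payoffs 6, 12 → best response Center.
Shop 1 against (Left, Far-R): payoffs 6, 5 → best response Left.
Shop 1 against (Center, Center): payoffs 5, 7 → best response Center.
Shop 1 against (Center, Right): payoffs 11, 10 → best response Left.
Shop 1 against (Center, Far-R): payoffs 3, 10 → best response Center.
Shop 2 against (Left, Center): payoffs 4, 12 → best response Center.
Shop 2 against (Left, Right): payoffs 5, 9 → best response Center.
Shop 2 against (Left, Far-R): payoffs 6, 3 → best response Left.
Shop 2 against (Center, Center): payoffs 7, 11 → best response Center.
Shop 2 against (Center, Right): payoffs 6, 1 → best response Left.
Shop 2 against (Center, Far-R): payoffs 2, 8 → best response Center.
Shop 3 against (Left, Left): payoffs 5, 8, 9 → best response Far-R.
Shop 3 against (Left, Center): payoffs 1, 11, 10 → best response Right.
Shop 3 against (Center, Left): payoffs 0, 10, 1 → best response Right.
Shop 3 against (Center, Center): payoffs 12, 0, 11 → best response Center.
Mutual best responses: (Left, Left, Far-R); (Left, Center, Right); (Center, Left, Right); (Center, Center, Center).

The pure Nash equilibria are (Left, Left, Far-R) and (Left, Center, Right) and (Center, Left, Right) and (Center, Center, Center).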